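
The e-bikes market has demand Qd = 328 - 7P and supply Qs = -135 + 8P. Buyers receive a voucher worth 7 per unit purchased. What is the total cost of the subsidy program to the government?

Government cost = 14497/15

Pre-subsidy: 328 - 7P = -135 + 8P gives P* = 463/15, Q* = 1679/15.
With the rebate, buyers effectively pay Pb = Ps − 7, where Ps is the price sellers receive.
Demand in terms of Ps becomes Qd = 328 − 7(Ps − 7) = 377 - 7Ps. Setting this equal to supply: 377 - 7Ps = -135 + 8Ps, so Ps = 512/15.
Buyers pay Pb = 512/15 − 7 = 407/15; Q' = -135 + 8·(512/15) = 2071/15.
Government outlay = subsidy × quantity = 7 × 2071/15 = 14497/15.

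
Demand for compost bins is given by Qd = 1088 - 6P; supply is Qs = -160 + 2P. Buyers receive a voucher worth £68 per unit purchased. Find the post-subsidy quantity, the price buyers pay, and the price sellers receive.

Q' = 254; buyers pay £139; sellers receive £207

Pre-subsidy: 1088 - 6P = -160 + 2P gives P* = 156, Q* = 152.
With the rebate, buyers effectively pay Pb = Ps − 68, where Ps is the price sellers receive.
Demand in terms of Ps becomes Qd = 1088 − 6(Ps − 68) = 1496 - 6Ps. Setting this equal to supply: 1496 - 6Ps = -160 + 2Ps, so Ps = 207.
Buyers pay Pb = 207 − 68 = 139; Q' = -160 + 2·207 = 254.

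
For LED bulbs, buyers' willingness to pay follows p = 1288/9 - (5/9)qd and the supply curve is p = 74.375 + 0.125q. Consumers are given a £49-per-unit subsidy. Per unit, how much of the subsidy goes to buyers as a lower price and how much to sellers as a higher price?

Buyers gain £40 per unit; sellers gain £9 per unit

Pre-subsidy: 1288/9 - (5/9)q = 74.375 + 0.125q gives q* = 101 and p* = 87.
With the rebate, buyers effectively pay pb = ps − 49, where ps is the price sellers receive.
On the curves, pb = 1288/9 - (5/9)q and ps = 74.375 + 0.125q; the wedge ps − pb = 49 gives 74.375 + 0.125q − (1288/9 - (5/9)q) = 49, so q' = 173.
Then pb = 1288/9 − (5/9)·173 = 47 and ps = 74.375 + 0.125·173 = 96.
Buyers' price falls by p* − pb = 87 − 47 = 40; sellers' price rises by ps − p* = 96 − 87 = 9.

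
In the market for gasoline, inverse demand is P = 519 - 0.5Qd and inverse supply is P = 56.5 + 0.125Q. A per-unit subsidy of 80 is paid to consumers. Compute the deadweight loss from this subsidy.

Deadweight loss = 5120

Pre-subsidy: 519 - 0.5Q = 56.5 + 0.125Q gives Q* = 740 and P* = 149.
With the rebate, buyers effectively pay Pb = Ps − 80, where Ps is the price sellers receive.
On the curves, Pb = 519 - 0.5Q and Ps = 56.5 + 0.125Q; the wedge Ps − Pb = 80 gives 56.5 + 0.125Q − (519 - 0.5Q) = 80, so Q' = 868.
Then Pb = 519 − 0.5·868 = 85 and Ps = 56.5 + 0.125·868 = 165.
The subsidy expands output by 868 − 740 = 128 past the efficient level; on those units the gap between marginal cost and willingness to pay runs from 0 up to 80.
DWL = ½ × 80 × 128 = 5120.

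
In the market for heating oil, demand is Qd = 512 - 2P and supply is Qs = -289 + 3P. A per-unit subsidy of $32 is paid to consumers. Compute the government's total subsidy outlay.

Pre-subsidy: 512 - 2P = -289 + 3P gives P* = 160.2, Q* = 191.6.
With the rebate, buyers effectively pay Pb = Ps − 32, where Ps is the price sellers receive.
Demand in terms of Ps becomes Qd = 512 − 2(Ps − 32) = 576 - 2Ps. Setting this equal to supply: 576 - 2Ps = -289 + 3Ps, so Ps = 173.
Buyers pay Pb = 173 − 32 = 141; Q' = -289 + 3·173 = 230.
Government outlay = subsidy × quantity = 32 × 230 = 7360.

Government cost = $7360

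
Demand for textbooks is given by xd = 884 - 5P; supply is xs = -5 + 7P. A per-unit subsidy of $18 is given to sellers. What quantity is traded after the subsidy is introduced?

x' = 6793/12

Pre-subsidy: 884 - 5P = -5 + 7P gives P* = 889/12, x* = 6163/12.
With the subsidy, sellers receive Ps = Pb + 18 for each unit, where Pb is the price buyers pay.
Supply in terms of Pb becomes xs = -5 + 7(Pb + 18) = 121 + 7Pb. Setting this equal to demand: 884 - 5Pb = 121 + 7Pb, so Pb = 763/12.
Sellers receive Ps = 763/12 + 18 = 979/12; x' = 884 − 5·(763/12) = 6793/12.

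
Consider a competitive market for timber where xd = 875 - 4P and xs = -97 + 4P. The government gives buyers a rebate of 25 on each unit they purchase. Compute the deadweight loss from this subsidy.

Pre-subsidy: 875 - 4P = -97 + 4P gives P* = 121.5, x* = 389.
With the rebate, buyers effectively pay Pb = Ps − 25, where Ps is the price sellers receive.
Demand in terms of Ps becomes xd = 875 − 4(Ps − 25) = 975 - 4Ps. Setting this equal to supply: 975 - 4Ps = -97 + 4Ps, so Ps = 134.
Buyers pay Pb = 134 − 25 = 109; x' = -97 + 4·134 = 439.
The subsidy expands output by 439 − 389 = 50 past the efficient level; on those units the gap between marginal cost and willingness to pay runs from 0 up to 25.
DWL = ½ × 25 × 50 = 625.

Deadweight loss = 625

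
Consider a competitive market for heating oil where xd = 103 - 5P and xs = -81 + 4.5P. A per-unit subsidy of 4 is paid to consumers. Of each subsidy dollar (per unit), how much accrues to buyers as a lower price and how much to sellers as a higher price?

Pre-subsidy: 103 - 5P = -81 + 4.5P gives P* = 368/19, x* = 117/19.
With the rebate, buyers effectively pay Pb = Ps − 4, where Ps is the price sellers receive.
Demand in terms of Ps becomes xd = 103 − 5(Ps − 4) = 123 - 5Ps. Setting this equal to supply: 123 - 5Ps = -81 + 4.5Ps, so Ps = 408/19.
Buyers pay Pb = 408/19 − 4 = 332/19; x' = -81 + 4.5·(408/19) = 297/19.
Buyers' price falls by P* − Pb = 368/19 − 332/19 = 36/19; sellers' price rises by Ps − P* = 408/19 − 368/19 = 40/19.

Buyers gain 36/19 per unit; sellers gain 40/19 per unit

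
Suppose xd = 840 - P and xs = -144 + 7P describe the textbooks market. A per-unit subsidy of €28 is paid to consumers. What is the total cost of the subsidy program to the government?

Pre-subsidy: 840 - P = -144 + 7P gives P* = 123, x* = 717.
With the rebate, buyers effectively pay Pb = Ps − 28, where Ps is the price sellers receive.
Demand in terms of Ps becomes xd = 840 − 1(Ps − 28) = 868 - Ps. Setting this equal to supply: 868 - Ps = -144 + 7Ps, so Ps = 126.5.
Buyers pay Pb = 126.5 − 28 = 98.5; x' = -144 + 7·126.5 = 741.5.
Government outlay = subsidy × quantity = 28 × 741.5 = 20762.

Government cost = €20762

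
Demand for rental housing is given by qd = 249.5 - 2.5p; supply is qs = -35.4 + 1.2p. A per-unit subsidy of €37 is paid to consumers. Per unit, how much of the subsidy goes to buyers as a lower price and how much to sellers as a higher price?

Pre-subsidy: 249.5 - 2.5p = -35.4 + 1.2p gives p* = 77, q* = 57.
With the rebate, buyers effectively pay pb = ps − 37, where ps is the price sellers receive.
Demand in terms of ps becomes qd = 249.5 − 2.5(ps − 37) = 342 - 2.5ps. Setting this equal to supply: 342 - 2.5ps = -35.4 + 1.2ps, so ps = 102.
Buyers pay pb = 102 − 37 = 65; q' = -35.4 + 1.2·102 = 87.
Buyers' price falls by p* − pb = 77 − 65 = 12; sellers' price rises by ps − p* = 102 − 77 = 25.

Buyers gain €12 per unit; sellers gain €25 per unit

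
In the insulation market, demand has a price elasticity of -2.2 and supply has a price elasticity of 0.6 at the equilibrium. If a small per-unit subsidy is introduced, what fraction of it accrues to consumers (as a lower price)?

For a small subsidy around the equilibrium, the benefit split depends on the relative slopes, which at a point are proportional to the elasticities.
Buyer share = εs/(εs + |εd|) = 0.6/(0.6 + 2.2) = 3/14; seller share = |εd|/(εs + |εd|) = 11/14.

Consumer share = 3/14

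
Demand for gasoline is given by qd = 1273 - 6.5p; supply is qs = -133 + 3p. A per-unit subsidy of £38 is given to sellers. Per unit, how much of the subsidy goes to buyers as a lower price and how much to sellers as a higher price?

Pre-subsidy: 1273 - 6.5p = -133 + 3p gives p* = 148, q* = 311.
With the subsidy, sellers receive ps = pb + 38 for each unit, where pb is the price buyers pay.
Supply in terms of pb becomes qs = -133 + 3(pb + 38) = -19 + 3pb. Setting this equal to demand: 1273 - 6.5pb = -19 + 3pb, so pb = 136.
Sellers receive ps = 136 + 38 = 174; q' = 1273 − 6.5·136 = 389.
Buyers' price falls by p* − pb = 148 − 136 = 12; sellers' price rises by ps − p* = 174 − 148 = 26.

Buyers gain £12 per unit; sellers gain £26 per unit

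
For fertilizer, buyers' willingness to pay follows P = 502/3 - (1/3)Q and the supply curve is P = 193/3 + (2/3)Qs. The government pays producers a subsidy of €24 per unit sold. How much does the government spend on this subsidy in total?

Pre-subsidy: 502/3 - (1/3)Q = 193/3 + (2/3)Q gives Q* = 103 and P* = 133.
With the subsidy, sellers receive Ps = Pb + 24 for each unit, where Pb is the price buyers pay.
On the curves, Pb = 502/3 - (1/3)Q and Ps = 193/3 + (2/3)Q; the wedge Ps − Pb = 24 gives 193/3 + (2/3)Q − (502/3 - (1/3)Q) = 24, so Q' = 127.
Then Pb = 502/3 − (1/3)·127 = 125 and Ps = 193/3 + (2/3)·127 = 149.
Government outlay = subsidy × quantity = 24 × 127 = 3048.

Government cost = €3048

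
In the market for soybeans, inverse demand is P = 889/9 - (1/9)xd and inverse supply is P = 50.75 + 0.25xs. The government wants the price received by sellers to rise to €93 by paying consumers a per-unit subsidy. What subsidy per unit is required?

At a seller price of 93, quantity supplied is -203 + 4·93 = 169.
Buyers absorb 169 only when they pay Pb = 889/9 − (1/9)·169 = 80.
s = Ps − Pb = 93 − 80 = 13.

Required subsidy s = €13 per unit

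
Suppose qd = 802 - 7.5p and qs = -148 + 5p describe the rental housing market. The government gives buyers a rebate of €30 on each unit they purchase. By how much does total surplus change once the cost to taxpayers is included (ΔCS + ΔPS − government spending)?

Net change in total surplus = -€1350

Pre-subsidy: 802 - 7.5p = -148 + 5p gives p* = 76, q* = 232.
With the rebate, buyers effectively pay pb = ps − 30, where ps is the price sellers receive.
Demand in terms of ps becomes qd = 802 − 7.5(ps − 30) = 1027 - 7.5ps. Setting this equal to supply: 1027 - 7.5ps = -148 + 5ps, so ps = 94.
Buyers pay pb = 94 − 30 = 64; q' = -148 + 5·94 = 322.
ΔCS = ½(232 + 322)(76 − 64) = 3324; ΔPS = ½(232 + 322)(94 − 76) = 4986.
Government spending = 30 × 322 = 9660.
Net change = 3324 + 4986 − 9660 = -1350. The loss equals the DWL triangle ½·30·90.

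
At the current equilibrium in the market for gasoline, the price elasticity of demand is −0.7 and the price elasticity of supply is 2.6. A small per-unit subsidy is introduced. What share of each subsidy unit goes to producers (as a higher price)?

Producer share = 7/33

For a small subsidy around the equilibrium, the benefit split depends on the relative slopes, which at a point are proportional to the elasticities.
Buyer share = εs/(εs + |εd|) = 2.6/(2.6 + 0.7) = 26/33; seller share = |εd|/(εs + |εd|) = 7/33.
So producers capture 7/33 of the subsidy.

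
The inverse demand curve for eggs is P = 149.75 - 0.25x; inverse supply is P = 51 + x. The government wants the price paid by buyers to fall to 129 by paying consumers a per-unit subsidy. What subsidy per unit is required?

At a buyer price of 129, quantity demanded is 599 − 4·129 = 83.
Sellers supply 83 only when they receive Ps = 51 + 1·83 = 134.
s = Ps − Pb = 134 − 129 = 5.

Required subsidy s = 5 per unit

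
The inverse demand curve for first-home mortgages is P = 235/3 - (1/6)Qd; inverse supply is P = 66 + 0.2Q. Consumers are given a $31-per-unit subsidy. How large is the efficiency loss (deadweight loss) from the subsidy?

Pre-subsidy: 235/3 - (1/6)Q = 66 + 0.2Q gives Q* = 370/11 and P* = 800/11.
With the rebate, buyers effectively pay Pb = Ps − 31, where Ps is the price sellers receive.
On the curves, Pb = 235/3 - (1/6)Q and Ps = 66 + 0.2Q; the wedge Ps − Pb = 31 gives 66 + 0.2Q − (235/3 - (1/6)Q) = 31, so Q' = 1300/11.
Then Pb = 235/3 − (1/6)·(1300/11) = 645/11 and Ps = 66 + 0.2·(1300/11) = 986/11.
The subsidy expands output by 1300/11 − 370/11 = 930/11 past the efficient level; on those units the gap between marginal cost and willingness to pay runs from 0 up to 31.
DWL = ½ × 31 × 930/11 = 14415/11.

Deadweight loss = 14415/11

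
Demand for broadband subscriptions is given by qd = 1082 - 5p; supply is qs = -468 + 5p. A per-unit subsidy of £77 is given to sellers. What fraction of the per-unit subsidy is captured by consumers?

Pre-subsidy: 1082 - 5p = -468 + 5p gives p* = 155, q* = 307.
With the subsidy, sellers receive ps = pb + 77 for each unit, where pb is the price buyers pay.
Supply in terms of pb becomes qs = -468 + 5(pb + 77) = -83 + 5pb. Setting this equal to demand: 1082 - 5pb = -83 + 5pb, so pb = 116.5.
Sellers receive ps = 116.5 + 77 = 193.5; q' = 1082 − 5·116.5 = 499.5.
Buyers' price falls by p* − pb = 155 − 116.5 = 38.5; sellers' price rises by ps − p* = 193.5 − 155 = 38.5.
So consumers capture 38.5/77 = 0.5 of each unit of subsidy.

Consumer share = 0.5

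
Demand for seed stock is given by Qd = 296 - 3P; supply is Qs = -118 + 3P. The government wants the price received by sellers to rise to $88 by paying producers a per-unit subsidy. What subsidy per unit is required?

Required subsidy s = $38 per unit

At a seller price of 88, quantity supplied is -118 + 3·88 = 146.
Buyers absorb 146 only when they pay Pb with 296 − 3·Pb = 146, i.e. Pb = 50.
s = Ps − Pb = 88 − 50 = 38.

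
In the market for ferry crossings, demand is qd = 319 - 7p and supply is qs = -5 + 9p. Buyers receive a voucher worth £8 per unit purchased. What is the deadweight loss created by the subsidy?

Deadweight loss = £126

Pre-subsidy: 319 - 7p = -5 + 9p gives p* = 20.25, q* = 177.25.
With the rebate, buyers effectively pay pb = ps − 8, where ps is the price sellers receive.
Demand in terms of ps becomes qd = 319 − 7(ps − 8) = 375 - 7ps. Setting this equal to supply: 375 - 7ps = -5 + 9ps, so ps = 23.75.
Buyers pay pb = 23.75 − 8 = 15.75; q' = -5 + 9·23.75 = 208.75.
The subsidy expands output by 208.75 − 177.25 = 31.5 past the efficient level; on those units the gap between marginal cost and willingness to pay runs from 0 up to 8.
DWL = ½ × 8 × 31.5 = 126.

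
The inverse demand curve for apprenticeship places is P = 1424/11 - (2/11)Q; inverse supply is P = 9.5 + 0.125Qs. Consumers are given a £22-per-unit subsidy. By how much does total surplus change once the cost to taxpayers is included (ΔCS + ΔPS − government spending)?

Pre-subsidy: 1424/11 - (2/11)Q = 9.5 + 0.125Q gives Q* = 10556/27 and P* = 1576/27.
With the rebate, buyers effectively pay Pb = Ps − 22, where Ps is the price sellers receive.
On the curves, Pb = 1424/11 - (2/11)Q and Ps = 9.5 + 0.125Q; the wedge Ps − Pb = 22 gives 9.5 + 0.125Q − (1424/11 - (2/11)Q) = 22, so Q' = 1388/3.
Then Pb = 1424/11 − (2/11)·(1388/3) = 136/3 and Ps = 9.5 + 0.125·(1388/3) = 202/3.
ΔCS = ½(10556/27 + 1388/3)(1576/27 − 136/3) = 4056448/729; ΔPS = ½(10556/27 + 1388/3)(202/3 − 1576/27) = 2788808/729.
Government spending = 22 × 1388/3 = 30536/3.
Net change = 4056448/729 + 2788808/729 − 30536/3 = -21296/27. The loss equals the DWL triangle ½·22·1936/27.

Net change in total surplus = -21296/27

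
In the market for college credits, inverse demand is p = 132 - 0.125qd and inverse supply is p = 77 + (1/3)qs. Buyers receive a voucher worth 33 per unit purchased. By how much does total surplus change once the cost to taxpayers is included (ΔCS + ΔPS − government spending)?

Net change in total surplus = -1188

Pre-subsidy: 132 - 0.125q = 77 + (1/3)q gives q* = 120 and p* = 117.
With the rebate, buyers effectively pay pb = ps − 33, where ps is the price sellers receive.
On the curves, pb = 132 - 0.125q and ps = 77 + (1/3)q; the wedge ps − pb = 33 gives 77 + (1/3)q − (132 - 0.125q) = 33, so q' = 192.
Then pb = 132 − 0.125·192 = 108 and ps = 77 + (1/3)·192 = 141.
ΔCS = ½(120 + 192)(117 − 108) = 1404; ΔPS = ½(120 + 192)(141 − 117) = 3744.
Government spending = 33 × 192 = 6336.
Net change = 1404 + 3744 − 6336 = -1188. The loss equals the DWL triangle ½·33·72.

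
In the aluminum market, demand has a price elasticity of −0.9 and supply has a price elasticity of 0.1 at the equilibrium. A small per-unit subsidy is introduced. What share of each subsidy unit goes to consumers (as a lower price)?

For a small subsidy around the equilibrium, the benefit split depends on the relative slopes, which at a point are proportional to the elasticities.
Buyer share = εs/(εs + |εd|) = 0.1/(0.1 + 0.9) = 0.1; seller share = |εd|/(εs + |εd|) = 0.9.

Consumer share = 0.1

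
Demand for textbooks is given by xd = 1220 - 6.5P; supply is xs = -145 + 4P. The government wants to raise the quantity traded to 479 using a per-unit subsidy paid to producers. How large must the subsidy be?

Required subsidy s = 42 per unit

At x = 479, invert demand for the buyer price: Pb = (1220 − 479)/6.5 = 114; invert supply for the seller price: Ps = (479 − (-145))/4 = 156.
The subsidy must fill the gap: s = Ps − Pb = 156 − 114 = 42.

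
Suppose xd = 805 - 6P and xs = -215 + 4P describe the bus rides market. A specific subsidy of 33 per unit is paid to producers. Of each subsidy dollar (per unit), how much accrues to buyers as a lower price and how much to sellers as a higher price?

Pre-subsidy: 805 - 6P = -215 + 4P gives P* = 102, x* = 193.
With the subsidy, sellers receive Ps = Pb + 33 for each unit, where Pb is the price buyers pay.
Supply in terms of Pb becomes xs = -215 + 4(Pb + 33) = -83 + 4Pb. Setting this equal to demand: 805 - 6Pb = -83 + 4Pb, so Pb = 88.8.
Sellers receive Ps = 88.8 + 33 = 121.8; x' = 805 − 6·88.8 = 272.2.
Buyers' price falls by P* − Pb = 102 − 88.8 = 13.2; sellers' price rises by Ps − P* = 121.8 − 102 = 19.8.

Buyers gain 13.2 per unit; sellers gain 19.8 per unit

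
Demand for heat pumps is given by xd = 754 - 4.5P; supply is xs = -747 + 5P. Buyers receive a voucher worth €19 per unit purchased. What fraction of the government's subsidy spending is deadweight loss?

DWL / government spending = 45/176

Pre-subsidy: 754 - 4.5P = -747 + 5P gives P* = 158, x* = 43.
With the rebate, buyers effectively pay Pb = Ps − 19, where Ps is the price sellers receive.
Demand in terms of Ps becomes xd = 754 − 4.5(Ps − 19) = 839.5 - 4.5Ps. Setting this equal to supply: 839.5 - 4.5Ps = -747 + 5Ps, so Ps = 167.
Buyers pay Pb = 167 − 19 = 148; x' = -747 + 5·167 = 88.
ΔCS = ½(43 + 88)(158 − 148) = 655; ΔPS = ½(43 + 88)(167 − 158) = 589.5.
Government spending = 19 × 88 = 1672.
DWL = ½ × 19 × (88 − 43) = 427.5; fraction = 427.5 / 1672 = 45/176.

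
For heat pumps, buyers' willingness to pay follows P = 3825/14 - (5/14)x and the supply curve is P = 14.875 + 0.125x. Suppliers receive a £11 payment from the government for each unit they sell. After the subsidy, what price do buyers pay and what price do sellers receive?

Pre-subsidy: 3825/14 - (5/14)x = 14.875 + 0.125x gives x* = 14467/27 and P* = 2210/27.
With the subsidy, sellers receive Ps = Pb + 11 for each unit, where Pb is the price buyers pay.
On the curves, Pb = 3825/14 - (5/14)x and Ps = 14.875 + 0.125x; the wedge Ps − Pb = 11 gives 14.875 + 0.125x − (3825/14 - (5/14)x) = 11, so x' = 15083/27.
Then Pb = 3825/14 − (5/14)·(15083/27) = 1990/27 and Ps = 14.875 + 0.125·(15083/27) = 2287/27.

Buyers pay 1990/27; sellers receive 2287/27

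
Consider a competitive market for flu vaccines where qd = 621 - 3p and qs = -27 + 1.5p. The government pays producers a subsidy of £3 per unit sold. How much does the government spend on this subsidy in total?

Pre-subsidy: 621 - 3p = -27 + 1.5p gives p* = 144, q* = 189.
With the subsidy, sellers receive ps = pb + 3 for each unit, where pb is the price buyers pay.
Supply in terms of pb becomes qs = -27 + 1.5(pb + 3) = -22.5 + 1.5pb. Setting this equal to demand: 621 - 3pb = -22.5 + 1.5pb, so pb = 143.
Sellers receive ps = 143 + 3 = 146; q' = 621 − 3·143 = 192.
Government outlay = subsidy × quantity = 3 × 192 = 576.

Government cost = £576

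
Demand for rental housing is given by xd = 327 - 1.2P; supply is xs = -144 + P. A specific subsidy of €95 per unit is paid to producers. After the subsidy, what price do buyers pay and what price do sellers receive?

Buyers pay 1880/11; sellers receive 2925/11

Pre-subsidy: 327 - 1.2P = -144 + P gives P* = 2355/11, x* = 771/11.
With the subsidy, sellers receive Ps = Pb + 95 for each unit, where Pb is the price buyers pay.
Supply in terms of Pb becomes xs = -144 + 1(Pb + 95) = -49 + Pb. Setting this equal to demand: 327 - 1.2Pb = -49 + Pb, so Pb = 1880/11.
Sellers receive Ps = 1880/11 + 95 = 2925/11; x' = 327 − 1.2·(1880/11) = 1341/11.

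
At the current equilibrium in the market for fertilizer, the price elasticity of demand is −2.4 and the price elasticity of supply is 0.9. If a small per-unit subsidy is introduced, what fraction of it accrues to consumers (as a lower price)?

For a small subsidy around the equilibrium, the benefit split depends on the relative slopes, which at a point are proportional to the elasticities.
Buyer share = εs/(εs + |εd|) = 0.9/(0.9 + 2.4) = 3/11; seller share = |εd|/(εs + |εd|) = 8/11.

Consumer share = 3/11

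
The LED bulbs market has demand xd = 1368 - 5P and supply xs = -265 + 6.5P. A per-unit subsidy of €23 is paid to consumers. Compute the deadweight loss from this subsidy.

Deadweight loss = €747.5

Pre-subsidy: 1368 - 5P = -265 + 6.5P gives P* = 142, x* = 658.
With the rebate, buyers effectively pay Pb = Ps − 23, where Ps is the price sellers receive.
Demand in terms of Ps becomes xd = 1368 − 5(Ps − 23) = 1483 - 5Ps. Setting this equal to supply: 1483 - 5Ps = -265 + 6.5Ps, so Ps = 152.
Buyers pay Pb = 152 − 23 = 129; x' = -265 + 6.5·152 = 723.
The subsidy expands output by 723 − 658 = 65 past the efficient level; on those units the gap between marginal cost and willingness to pay runs from 0 up to 23.
DWL = ½ × 23 × 65 = 747.5.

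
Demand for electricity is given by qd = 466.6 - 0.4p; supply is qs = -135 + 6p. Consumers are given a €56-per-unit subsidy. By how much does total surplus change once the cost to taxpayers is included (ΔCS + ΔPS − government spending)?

Pre-subsidy: 466.6 - 0.4p = -135 + 6p gives p* = 94, q* = 429.
With the rebate, buyers effectively pay pb = ps − 56, where ps is the price sellers receive.
Demand in terms of ps becomes qd = 466.6 − 0.4(ps − 56) = 489 - 0.4ps. Setting this equal to supply: 489 - 0.4ps = -135 + 6ps, so ps = 97.5.
Buyers pay pb = 97.5 − 56 = 41.5; q' = -135 + 6·97.5 = 450.
ΔCS = ½(429 + 450)(94 − 41.5) = 23073.75; ΔPS = ½(429 + 450)(97.5 − 94) = 1538.25.
Government spending = 56 × 450 = 25200.
Net change = 23073.75 + 1538.25 − 25200 = -588. The loss equals the DWL triangle ½·56·21.

Net change in total surplus = -€588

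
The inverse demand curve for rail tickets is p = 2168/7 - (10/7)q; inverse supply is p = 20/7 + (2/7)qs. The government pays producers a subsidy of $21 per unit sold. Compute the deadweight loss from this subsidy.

Deadweight loss = $128.625

Pre-subsidy: 2168/7 - (10/7)q = 20/7 + (2/7)q gives q* = 179 and p* = 54.
With the subsidy, sellers receive ps = pb + 21 for each unit, where pb is the price buyers pay.
On the curves, pb = 2168/7 - (10/7)q and ps = 20/7 + (2/7)q; the wedge ps − pb = 21 gives 20/7 + (2/7)q − (2168/7 - (10/7)q) = 21, so q' = 191.25.
Then pb = 2168/7 − (10/7)·191.25 = 36.5 and ps = 20/7 + (2/7)·191.25 = 57.5.
The subsidy expands output by 191.25 − 179 = 12.25 past the efficient level; on those units the gap between marginal cost and willingness to pay runs from 0 up to 21.
DWL = ½ × 21 × 12.25 = 128.625.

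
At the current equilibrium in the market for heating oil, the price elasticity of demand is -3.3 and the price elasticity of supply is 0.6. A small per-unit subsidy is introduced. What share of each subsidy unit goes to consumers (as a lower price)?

Consumer share = 2/13

For a small subsidy around the equilibrium, the benefit split depends on the relative slopes, which at a point are proportional to the elasticities.
Buyer share = εs/(εs + |εd|) = 0.6/(0.6 + 3.3) = 2/13; seller share = |εd|/(εs + |εd|) = 11/13.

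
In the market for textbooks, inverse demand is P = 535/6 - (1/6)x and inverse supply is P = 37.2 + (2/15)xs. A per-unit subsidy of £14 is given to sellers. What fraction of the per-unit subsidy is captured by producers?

Pre-subsidy: 535/6 - (1/6)x = 37.2 + (2/15)x gives x* = 1559/9 and P* = 1628/27.
With the subsidy, sellers receive Ps = Pb + 14 for each unit, where Pb is the price buyers pay.
On the curves, Pb = 535/6 - (1/6)x and Ps = 37.2 + (2/15)x; the wedge Ps − Pb = 14 gives 37.2 + (2/15)x − (535/6 - (1/6)x) = 14, so x' = 1979/9.
Then Pb = 535/6 − (1/6)·(1979/9) = 1418/27 and Ps = 37.2 + (2/15)·(1979/9) = 1796/27.
Buyers' price falls by P* − Pb = 1628/27 − 1418/27 = 70/9; sellers' price rises by Ps − P* = 1796/27 − 1628/27 = 56/9.
So producers capture (56/9)/14 = 4/9 of each unit of subsidy.

Producer share = 4/9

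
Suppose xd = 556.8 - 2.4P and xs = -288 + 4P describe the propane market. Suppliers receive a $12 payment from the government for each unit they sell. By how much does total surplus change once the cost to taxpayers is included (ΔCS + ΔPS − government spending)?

Pre-subsidy: 556.8 - 2.4P = -288 + 4P gives P* = 132, x* = 240.
With the subsidy, sellers receive Ps = Pb + 12 for each unit, where Pb is the price buyers pay.
Supply in terms of Pb becomes xs = -288 + 4(Pb + 12) = -240 + 4Pb. Setting this equal to demand: 556.8 - 2.4Pb = -240 + 4Pb, so Pb = 124.5.
Sellers receive Ps = 124.5 + 12 = 136.5; x' = 556.8 − 2.4·124.5 = 258.
ΔCS = ½(240 + 258)(132 − 124.5) = 1867.5; ΔPS = ½(240 + 258)(136.5 − 132) = 1120.5.
Government spending = 12 × 258 = 3096.
Net change = 1867.5 + 1120.5 − 3096 = -108. The loss equals the DWL triangle ½·12·18.

Net change in total surplus = -$108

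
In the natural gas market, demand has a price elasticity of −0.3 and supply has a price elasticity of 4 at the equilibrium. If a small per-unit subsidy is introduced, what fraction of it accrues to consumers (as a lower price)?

For a small subsidy around the equilibrium, the benefit split depends on the relative slopes, which at a point are proportional to the elasticities.
Buyer share = εs/(εs + |εd|) = 4/(4 + 0.3) = 40/43; seller share = |εd|/(εs + |εd|) = 3/43.

Consumer share = 40/43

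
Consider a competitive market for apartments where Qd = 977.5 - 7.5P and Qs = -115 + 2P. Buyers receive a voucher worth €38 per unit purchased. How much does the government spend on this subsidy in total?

Government cost = €6650

Pre-subsidy: 977.5 - 7.5P = -115 + 2P gives P* = 115, Q* = 115.
With the rebate, buyers effectively pay Pb = Ps − 38, where Ps is the price sellers receive.
Demand in terms of Ps becomes Qd = 977.5 − 7.5(Ps − 38) = 1262.5 - 7.5Ps. Setting this equal to supply: 1262.5 - 7.5Ps = -115 + 2Ps, so Ps = 145.
Buyers pay Pb = 145 − 38 = 107; Q' = -115 + 2·145 = 175.
Government outlay = subsidy × quantity = 38 × 175 = 6650.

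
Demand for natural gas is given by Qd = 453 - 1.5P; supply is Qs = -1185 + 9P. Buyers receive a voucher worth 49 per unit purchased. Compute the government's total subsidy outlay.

Government cost = 13818

Pre-subsidy: 453 - 1.5P = -1185 + 9P gives P* = 156, Q* = 219.
With the rebate, buyers effectively pay Pb = Ps − 49, where Ps is the price sellers receive.
Demand in terms of Ps becomes Qd = 453 − 1.5(Ps − 49) = 526.5 - 1.5Ps. Setting this equal to supply: 526.5 - 1.5Ps = -1185 + 9Ps, so Ps = 163.
Buyers pay Pb = 163 − 49 = 114; Q' = -1185 + 9·163 = 282.
Government outlay = subsidy × quantity = 49 × 282 = 13818.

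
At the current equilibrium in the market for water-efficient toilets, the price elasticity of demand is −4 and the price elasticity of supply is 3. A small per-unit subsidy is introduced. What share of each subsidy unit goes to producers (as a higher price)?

For a small subsidy around the equilibrium, the benefit split depends on the relative slopes, which at a point are proportional to the elasticities.
Buyer share = εs/(εs + |εd|) = 3/(3 + 4) = 3/7; seller share = |εd|/(εs + |εd|) = 4/7.
So producers capture 4/7 of the subsidy.

Producer share = 4/7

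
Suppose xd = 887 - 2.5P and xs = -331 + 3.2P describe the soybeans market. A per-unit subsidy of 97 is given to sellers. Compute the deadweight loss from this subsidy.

Deadweight loss = 376360/57

Pre-subsidy: 887 - 2.5P = -331 + 3.2P gives P* = 4060/19, x* = 6703/19.
With the subsidy, sellers receive Ps = Pb + 97 for each unit, where Pb is the price buyers pay.
Supply in terms of Pb becomes xs = -331 + 3.2(Pb + 97) = -20.6 + 3.2Pb. Setting this equal to demand: 887 - 2.5Pb = -20.6 + 3.2Pb, so Pb = 9076/57.
Sellers receive Ps = 9076/57 + 97 = 14605/57; x' = 887 − 2.5·(9076/57) = 27869/57.
The subsidy expands output by 27869/57 − 6703/19 = 7760/57 past the efficient level; on those units the gap between marginal cost and willingness to pay runs from 0 up to 97.
DWL = ½ × 97 × 7760/57 = 376360/57.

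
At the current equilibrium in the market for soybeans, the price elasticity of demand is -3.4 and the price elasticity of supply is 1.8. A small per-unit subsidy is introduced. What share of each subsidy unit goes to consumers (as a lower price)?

Consumer share = 9/26

For a small subsidy around the equilibrium, the benefit split depends on the relative slopes, which at a point are proportional to the elasticities.
Buyer share = εs/(εs + |εd|) = 1.8/(1.8 + 3.4) = 9/26; seller share = |εd|/(εs + |εd|) = 17/26.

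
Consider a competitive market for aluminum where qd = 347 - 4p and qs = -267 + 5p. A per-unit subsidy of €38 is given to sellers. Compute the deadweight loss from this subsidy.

Pre-subsidy: 347 - 4p = -267 + 5p gives p* = 614/9, q* = 667/9.
With the subsidy, sellers receive ps = pb + 38 for each unit, where pb is the price buyers pay.
Supply in terms of pb becomes qs = -267 + 5(pb + 38) = -77 + 5pb. Setting this equal to demand: 347 - 4pb = -77 + 5pb, so pb = 424/9.
Sellers receive ps = 424/9 + 38 = 766/9; q' = 347 − 4·(424/9) = 1427/9.
The subsidy expands output by 1427/9 − 667/9 = 760/9 past the efficient level; on those units the gap between marginal cost and willingness to pay runs from 0 up to 38.
DWL = ½ × 38 × 760/9 = 14440/9.

Deadweight loss = 14440/9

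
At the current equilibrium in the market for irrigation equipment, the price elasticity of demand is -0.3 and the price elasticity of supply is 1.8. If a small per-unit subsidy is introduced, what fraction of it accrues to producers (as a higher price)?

Producer share = 1/7

For a small subsidy around the equilibrium, the benefit split depends on the relative slopes, which at a point are proportional to the elasticities.
Buyer share = εs/(εs + |εd|) = 1.8/(1.8 + 0.3) = 6/7; seller share = |εd|/(εs + |εd|) = 1/7.
So producers capture 1/7 of the subsidy.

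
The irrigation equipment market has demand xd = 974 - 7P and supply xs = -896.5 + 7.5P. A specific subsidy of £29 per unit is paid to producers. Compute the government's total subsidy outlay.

Government cost = £5104

Pre-subsidy: 974 - 7P = -896.5 + 7.5P gives P* = 129, x* = 71.
With the subsidy, sellers receive Ps = Pb + 29 for each unit, where Pb is the price buyers pay.
Supply in terms of Pb becomes xs = -896.5 + 7.5(Pb + 29) = -679 + 7.5Pb. Setting this equal to demand: 974 - 7Pb = -679 + 7.5Pb, so Pb = 114.
Sellers receive Ps = 114 + 29 = 143; x' = 974 − 7·114 = 176.
Government outlay = subsidy × quantity = 29 × 176 = 5104.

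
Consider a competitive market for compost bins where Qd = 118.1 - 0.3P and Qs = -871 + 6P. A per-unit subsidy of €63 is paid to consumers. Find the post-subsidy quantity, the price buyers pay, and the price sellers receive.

Pre-subsidy: 118.1 - 0.3P = -871 + 6P gives P* = 157, Q* = 71.
With the rebate, buyers effectively pay Pb = Ps − 63, where Ps is the price sellers receive.
Demand in terms of Ps becomes Qd = 118.1 − 0.3(Ps − 63) = 137 - 0.3Ps. Setting this equal to supply: 137 - 0.3Ps = -871 + 6Ps, so Ps = 160.
Buyers pay Pb = 160 − 63 = 97; Q' = -871 + 6·160 = 89.

Q' = 89; buyers pay €97; sellers receive €160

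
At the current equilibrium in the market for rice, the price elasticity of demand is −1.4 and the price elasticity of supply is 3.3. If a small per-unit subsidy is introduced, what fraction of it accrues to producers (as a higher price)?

For a small subsidy around the equilibrium, the benefit split depends on the relative slopes, which at a point are proportional to the elasticities.
Buyer share = εs/(εs + |εd|) = 3.3/(3.3 + 1.4) = 33/47; seller share = |εd|/(εs + |εd|) = 14/47.
So producers capture 14/47 of the subsidy.

Producer share = 14/47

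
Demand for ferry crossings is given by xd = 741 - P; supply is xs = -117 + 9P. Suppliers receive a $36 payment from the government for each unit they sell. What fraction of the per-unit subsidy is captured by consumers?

Pre-subsidy: 741 - P = -117 + 9P gives P* = 85.8, x* = 655.2.
With the subsidy, sellers receive Ps = Pb + 36 for each unit, where Pb is the price buyers pay.
Supply in terms of Pb becomes xs = -117 + 9(Pb + 36) = 207 + 9Pb. Setting this equal to demand: 741 - Pb = 207 + 9Pb, so Pb = 53.4.
Sellers receive Ps = 53.4 + 36 = 89.4; x' = 741 − 1·53.4 = 687.6.
Buyers' price falls by P* − Pb = 85.8 − 53.4 = 32.4; sellers' price rises by Ps − P* = 89.4 − 85.8 = 3.6.
So consumers capture 32.4/36 = 0.9 of each unit of subsidy.

Consumer share = 0.9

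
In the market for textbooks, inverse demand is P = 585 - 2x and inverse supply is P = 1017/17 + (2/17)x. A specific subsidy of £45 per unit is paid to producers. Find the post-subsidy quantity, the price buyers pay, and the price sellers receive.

x' = 269.25; buyers pay £46.5; sellers receive £91.5

Pre-subsidy: 585 - 2x = 1017/17 + (2/17)x gives x* = 248 and P* = 89.
With the subsidy, sellers receive Ps = Pb + 45 for each unit, where Pb is the price buyers pay.
On the curves, Pb = 585 - 2x and Ps = 1017/17 + (2/17)x; the wedge Ps − Pb = 45 gives 1017/17 + (2/17)x − (585 - 2x) = 45, so x' = 269.25.
Then Pb = 585 − 2·269.25 = 46.5 and Ps = 1017/17 + (2/17)·269.25 = 91.5.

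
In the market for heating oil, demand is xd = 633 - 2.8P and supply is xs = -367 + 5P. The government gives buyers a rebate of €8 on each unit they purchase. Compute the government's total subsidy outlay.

Pre-subsidy: 633 - 2.8P = -367 + 5P gives P* = 5000/39, x* = 10687/39.
With the rebate, buyers effectively pay Pb = Ps − 8, where Ps is the price sellers receive.
Demand in terms of Ps becomes xd = 633 − 2.8(Ps − 8) = 655.4 - 2.8Ps. Setting this equal to supply: 655.4 - 2.8Ps = -367 + 5Ps, so Ps = 1704/13.
Buyers pay Pb = 1704/13 − 8 = 1600/13; x' = -367 + 5·(1704/13) = 3749/13.
Government outlay = subsidy × quantity = 8 × 3749/13 = 29992/13.

Government cost = 29992/13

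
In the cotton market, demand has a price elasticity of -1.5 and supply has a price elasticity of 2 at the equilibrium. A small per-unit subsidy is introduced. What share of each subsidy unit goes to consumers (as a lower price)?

Consumer share = 4/7

For a small subsidy around the equilibrium, the benefit split depends on the relative slopes, which at a point are proportional to the elasticities.
Buyer share = εs/(εs + |εd|) = 2/(2 + 1.5) = 4/7; seller share = |εd|/(εs + |εd|) = 3/7.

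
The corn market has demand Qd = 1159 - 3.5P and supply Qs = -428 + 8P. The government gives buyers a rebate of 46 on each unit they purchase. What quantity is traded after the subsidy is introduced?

Pre-subsidy: 1159 - 3.5P = -428 + 8P gives P* = 138, Q* = 676.
With the rebate, buyers effectively pay Pb = Ps − 46, where Ps is the price sellers receive.
Demand in terms of Ps becomes Qd = 1159 − 3.5(Ps − 46) = 1320 - 3.5Ps. Setting this equal to supply: 1320 - 3.5Ps = -428 + 8Ps, so Ps = 152.
Buyers pay Pb = 152 − 46 = 106; Q' = -428 + 8·152 = 788.

Q' = 788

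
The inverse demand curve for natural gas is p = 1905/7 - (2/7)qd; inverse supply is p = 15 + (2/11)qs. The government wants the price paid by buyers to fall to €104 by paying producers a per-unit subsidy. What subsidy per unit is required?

At a buyer price of 104, quantity demanded is 952.5 − 3.5·104 = 588.5.
Sellers supply 588.5 only when they receive ps = 15 + (2/11)·588.5 = 122.
s = ps − pb = 122 − 104 = 18.

Required subsidy s = €18 per unit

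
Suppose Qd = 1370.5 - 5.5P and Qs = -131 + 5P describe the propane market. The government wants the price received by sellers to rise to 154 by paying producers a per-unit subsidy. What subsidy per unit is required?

At a seller price of 154, quantity supplied is -131 + 5·154 = 639.
Buyers absorb 639 only when they pay Pb with 1370.5 − 5.5·Pb = 639, i.e. Pb = 133.
s = Ps − Pb = 154 − 133 = 21.

Required subsidy s = 21 per unit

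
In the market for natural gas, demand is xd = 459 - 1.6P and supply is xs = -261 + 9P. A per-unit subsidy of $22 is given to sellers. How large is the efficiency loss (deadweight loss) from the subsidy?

Deadweight loss = 17424/53

Pre-subsidy: 459 - 1.6P = -261 + 9P gives P* = 3600/53, x* = 18567/53.
With the subsidy, sellers receive Ps = Pb + 22 for each unit, where Pb is the price buyers pay.
Supply in terms of Pb becomes xs = -261 + 9(Pb + 22) = -63 + 9Pb. Setting this equal to demand: 459 - 1.6Pb = -63 + 9Pb, so Pb = 2610/53.
Sellers receive Ps = 2610/53 + 22 = 3776/53; x' = 459 − 1.6·(2610/53) = 20151/53.
The subsidy expands output by 20151/53 − 18567/53 = 1584/53 past the efficient level; on those units the gap between marginal cost and willingness to pay runs from 0 up to 22.
DWL = ½ × 22 × 1584/53 = 17424/53.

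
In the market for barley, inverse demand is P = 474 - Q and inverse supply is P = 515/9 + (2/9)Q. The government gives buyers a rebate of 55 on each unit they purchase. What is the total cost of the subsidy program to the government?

Pre-subsidy: 474 - Q = 515/9 + (2/9)Q gives Q* = 341 and P* = 133.
With the rebate, buyers effectively pay Pb = Ps − 55, where Ps is the price sellers receive.
On the curves, Pb = 474 - Q and Ps = 515/9 + (2/9)Q; the wedge Ps − Pb = 55 gives 515/9 + (2/9)Q − (474 - Q) = 55, so Q' = 386.
Then Pb = 474 − 1·386 = 88 and Ps = 515/9 + (2/9)·386 = 143.
Government outlay = subsidy × quantity = 55 × 386 = 21230.

Government cost = 21230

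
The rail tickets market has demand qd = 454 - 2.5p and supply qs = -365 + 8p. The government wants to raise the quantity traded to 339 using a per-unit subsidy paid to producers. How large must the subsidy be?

Required subsidy s = 42 per unit

At q = 339, invert demand for the buyer price: pb = (454 − 339)/2.5 = 46; invert supply for the seller price: ps = (339 − (-365))/8 = 88.
The subsidy must fill the gap: s = ps − pb = 88 − 46 = 42.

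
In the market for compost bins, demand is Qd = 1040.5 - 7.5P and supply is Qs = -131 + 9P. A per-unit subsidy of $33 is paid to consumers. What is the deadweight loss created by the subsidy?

Deadweight loss = $2227.5

Pre-subsidy: 1040.5 - 7.5P = -131 + 9P gives P* = 71, Q* = 508.
With the rebate, buyers effectively pay Pb = Ps − 33, where Ps is the price sellers receive.
Demand in terms of Ps becomes Qd = 1040.5 − 7.5(Ps − 33) = 1288 - 7.5Ps. Setting this equal to supply: 1288 - 7.5Ps = -131 + 9Ps, so Ps = 86.
Buyers pay Pb = 86 − 33 = 53; Q' = -131 + 9·86 = 643.
The subsidy expands output by 643 − 508 = 135 past the efficient level; on those units the gap between marginal cost and willingness to pay runs from 0 up to 33.
DWL = ½ × 33 × 135 = 2227.5.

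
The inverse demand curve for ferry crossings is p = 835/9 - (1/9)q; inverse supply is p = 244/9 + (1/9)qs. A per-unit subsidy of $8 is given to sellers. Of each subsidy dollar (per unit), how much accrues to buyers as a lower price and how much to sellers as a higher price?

Buyers gain $4 per unit; sellers gain $4 per unit

Pre-subsidy: 835/9 - (1/9)q = 244/9 + (1/9)q gives q* = 295.5 and p* = 1079/18.
With the subsidy, sellers receive ps = pb + 8 for each unit, where pb is the price buyers pay.
On the curves, pb = 835/9 - (1/9)q and ps = 244/9 + (1/9)q; the wedge ps − pb = 8 gives 244/9 + (1/9)q − (835/9 - (1/9)q) = 8, so q' = 331.5.
Then pb = 835/9 − (1/9)·331.5 = 1007/18 and ps = 244/9 + (1/9)·331.5 = 1151/18.
Buyers' price falls by p* − pb = 1079/18 − 1007/18 = 4; sellers' price rises by ps − p* = 1151/18 − 1079/18 = 4.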